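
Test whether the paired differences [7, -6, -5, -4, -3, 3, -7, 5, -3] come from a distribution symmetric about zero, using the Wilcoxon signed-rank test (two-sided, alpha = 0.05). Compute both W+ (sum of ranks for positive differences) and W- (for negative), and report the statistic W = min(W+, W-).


Step 1: Drop any zero differences (none here) and take |d_i|.
|d| = [7, 6, 5, 4, 3, 3, 7, 5, 3]
Step 2: Midrank |d_i| (ties get averaged ranks).
ranks: |7|->8.5, |6|->7, |5|->5.5, |4|->4, |3|->2, |3|->2, |7|->8.5, |5|->5.5, |3|->2
Step 3: Attach original signs; sum ranks with positive sign and with negative sign.
W+ = 8.5 + 2 + 5.5 = 16
W- = 7 + 5.5 + 4 + 2 + 8.5 + 2 = 29
(Check: W+ + W- = 45 should equal n(n+1)/2 = 45.)
Step 4: Test statistic W = min(W+, W-) = 16.
Step 5: Ties in |d|, so use the tie-corrected normal approximation.
        E[W] = n(n+1)/4 = 9*10/4 = 22.5.
        Tie groups: |d|=3 (t=3), |d|=5 (t=2), |d|=7 (t=2); sum(t^3 - t) = 36.
        Var[W] = n(n+1)(2n+1)/24 - sum(t^3-t)/48 = 1710/24 - 36/48 = 70.5.
        z = (W - E[W]) / sqrt(Var[W]) = (16 - 22.5) / 8.3964 = -0.7741.
        Two-sided p = 2*Phi(z) = 0.438849.
Step 6: alpha = 0.05. fail to reject H0.

W+ = 16, W- = 29, W = min = 16, p = 0.438849, fail to reject H0.


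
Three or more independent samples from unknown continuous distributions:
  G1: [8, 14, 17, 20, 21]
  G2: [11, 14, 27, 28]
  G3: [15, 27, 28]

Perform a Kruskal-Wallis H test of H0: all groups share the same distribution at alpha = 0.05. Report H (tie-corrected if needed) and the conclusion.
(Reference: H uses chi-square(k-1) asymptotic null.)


Step 1: Combine all N = 12 observations and assign midranks.
sorted (value, group, rank): (8,G1,1), (11,G2,2), (14,G1,3.5), (14,G2,3.5), (15,G3,5), (17,G1,6), (20,G1,7), (21,G1,8), (27,G2,9.5), (27,G3,9.5), (28,G2,11.5), (28,G3,11.5)
Step 2: Sum ranks within each group.
R_1 = 25.5 (n_1 = 5)
R_2 = 26.5 (n_2 = 4)
R_3 = 26 (n_3 = 3)
Step 3: H = 12/(N(N+1)) * sum(R_i^2/n_i) - 3(N+1)
     = 12/(12*13) * (25.5^2/5 + 26.5^2/4 + 26^2/3) - 3*13
     = 0.076923 * 530.946 - 39
     = 1.841987.
Step 4: Ties present; correction factor C = 1 - 18/(12^3 - 12) = 0.989510. Corrected H = 1.841987 / 0.989510 = 1.861514.
Step 5: Under H0, H ~ chi^2(2); p-value = 0.394255.
Step 6: alpha = 0.05. fail to reject H0.

H = 1.8615, df = 2, p = 0.394255, fail to reject H0.


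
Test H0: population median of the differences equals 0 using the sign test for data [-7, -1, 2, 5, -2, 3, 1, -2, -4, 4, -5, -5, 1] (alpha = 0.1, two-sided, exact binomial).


Step 1: Discard zero differences. Original n = 13; n_eff = number of nonzero differences = 13.
Nonzero differences (with sign): -7, -1, +2, +5, -2, +3, +1, -2, -4, +4, -5, -5, +1
Step 2: Count signs: positive = 6, negative = 7.
Step 3: Under H0: P(positive) = 0.5, so the number of positives S ~ Bin(13, 0.5).
Step 4: Two-sided exact p-value = sum of Bin(13,0.5) probabilities at or below the observed probability = 1.000000.
Step 5: alpha = 0.1. fail to reject H0.

n_eff = 13, pos = 6, neg = 7, p = 1.000000, fail to reject H0.


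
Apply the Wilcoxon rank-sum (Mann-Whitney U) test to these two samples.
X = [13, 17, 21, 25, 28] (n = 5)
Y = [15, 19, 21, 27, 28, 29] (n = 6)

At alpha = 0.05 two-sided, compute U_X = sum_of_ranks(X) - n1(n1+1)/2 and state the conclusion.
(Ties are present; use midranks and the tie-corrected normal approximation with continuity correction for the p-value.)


Step 1: Combine and sort all 11 observations; assign midranks.
sorted (value, group): (13,X), (15,Y), (17,X), (19,Y), (21,X), (21,Y), (25,X), (27,Y), (28,X), (28,Y), (29,Y)
ranks: 13->1, 15->2, 17->3, 19->4, 21->5.5, 21->5.5, 25->7, 27->8, 28->9.5, 28->9.5, 29->11
Step 2: Rank sum for X: R1 = 1 + 3 + 5.5 + 7 + 9.5 = 26.
Step 3: U_X = R1 - n1(n1+1)/2 = 26 - 5*6/2 = 26 - 15 = 11.
       U_Y = n1*n2 - U_X = 30 - 11 = 19.
Step 4: Ties are present, so use the tie-corrected normal approximation (with continuity correction) for the p-value.
Step 5: p-value = 0.520916; compare to alpha = 0.05. fail to reject H0.

U_X = 11, p = 0.520916, fail to reject H0 at alpha = 0.05.


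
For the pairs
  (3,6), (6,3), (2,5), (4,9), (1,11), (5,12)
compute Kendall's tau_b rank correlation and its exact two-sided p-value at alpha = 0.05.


Step 1: Enumerate the 15 unordered pairs (i,j) with i<j and classify each by sign(x_j-x_i) * sign(y_j-y_i).
  (1,2):dx=+3,dy=-3->D; (1,3):dx=-1,dy=-1->C; (1,4):dx=+1,dy=+3->C; (1,5):dx=-2,dy=+5->D
  (1,6):dx=+2,dy=+6->C; (2,3):dx=-4,dy=+2->D; (2,4):dx=-2,dy=+6->D; (2,5):dx=-5,dy=+8->D
  (2,6):dx=-1,dy=+9->D; (3,4):dx=+2,dy=+4->C; (3,5):dx=-1,dy=+6->D; (3,6):dx=+3,dy=+7->C
  (4,5):dx=-3,dy=+2->D; (4,6):dx=+1,dy=+3->C; (5,6):dx=+4,dy=+1->C
Step 2: C = 7, D = 8, total pairs = 15.
Step 3: tau = (C - D)/(n(n-1)/2) = (7 - 8)/15 = -0.066667.
Step 4: Exact two-sided p-value (enumerate n! = 720 permutations of y under H0): p = 1.000000.
Step 5: alpha = 0.05. fail to reject H0.

tau_b = -0.0667 (C=7, D=8), p = 1.000000, fail to reject H0.


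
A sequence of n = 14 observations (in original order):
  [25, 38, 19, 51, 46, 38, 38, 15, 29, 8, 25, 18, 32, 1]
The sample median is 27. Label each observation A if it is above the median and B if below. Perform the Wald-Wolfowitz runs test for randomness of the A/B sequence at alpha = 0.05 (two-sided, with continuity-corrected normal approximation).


Step 1: Compute median = 27; label A = above, B = below.
Labels in order: BABAAAABABBBAB  (n_A = 7, n_B = 7)
Step 2: Count runs R = 9.
Step 3: Under H0 (random ordering), E[R] = 2*n_A*n_B/(n_A+n_B) + 1 = 2*7*7/14 + 1 = 8.0000.
        Var[R] = 2*n_A*n_B*(2*n_A*n_B - n_A - n_B) / ((n_A+n_B)^2 * (n_A+n_B-1)) = 8232/2548 = 3.2308.
        SD[R] = 1.7974.
Step 4: Continuity-corrected z = (R - 0.5 - E[R]) / SD[R] = (9 - 0.5 - 8.0000) / 1.7974 = 0.2782.
Step 5: Two-sided p-value via normal approximation = 2*(1 - Phi(|z|)) = 0.780879.
Step 6: alpha = 0.05. fail to reject H0.

R = 9, z = 0.2782, p = 0.780879, fail to reject H0.


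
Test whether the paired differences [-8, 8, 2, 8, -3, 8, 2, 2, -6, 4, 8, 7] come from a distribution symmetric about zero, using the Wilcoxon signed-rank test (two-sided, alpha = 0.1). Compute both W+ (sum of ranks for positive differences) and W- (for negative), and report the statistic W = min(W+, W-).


Step 1: Drop any zero differences (none here) and take |d_i|.
|d| = [8, 8, 2, 8, 3, 8, 2, 2, 6, 4, 8, 7]
Step 2: Midrank |d_i| (ties get averaged ranks).
ranks: |8|->10, |8|->10, |2|->2, |8|->10, |3|->4, |8|->10, |2|->2, |2|->2, |6|->6, |4|->5, |8|->10, |7|->7
Step 3: Attach original signs; sum ranks with positive sign and with negative sign.
W+ = 10 + 2 + 10 + 10 + 2 + 2 + 5 + 10 + 7 = 58
W- = 10 + 4 + 6 = 20
(Check: W+ + W- = 78 should equal n(n+1)/2 = 78.)
Step 4: Test statistic W = min(W+, W-) = 20.
Step 5: Ties in |d|, so use the tie-corrected normal approximation.
        E[W] = n(n+1)/4 = 12*13/4 = 39.
        Tie groups: |d|=2 (t=3), |d|=8 (t=5); sum(t^3 - t) = 144.
        Var[W] = n(n+1)(2n+1)/24 - sum(t^3-t)/48 = 3900/24 - 144/48 = 159.5.
        z = (W - E[W]) / sqrt(Var[W]) = (20 - 39) / 12.6293 = -1.5044.
        Two-sided p = 2*Phi(z) = 0.132470.
Step 6: alpha = 0.1. fail to reject H0.

W+ = 58, W- = 20, W = min = 20, p = 0.132470, fail to reject H0.


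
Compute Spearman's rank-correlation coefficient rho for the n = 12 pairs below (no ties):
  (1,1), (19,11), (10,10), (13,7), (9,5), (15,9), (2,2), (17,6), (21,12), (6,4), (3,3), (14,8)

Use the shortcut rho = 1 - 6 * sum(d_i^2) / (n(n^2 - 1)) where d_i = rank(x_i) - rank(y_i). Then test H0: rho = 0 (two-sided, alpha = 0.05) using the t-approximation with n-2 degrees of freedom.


Step 1: Rank x and y separately (midranks; no ties here).
rank(x): 1->1, 19->11, 10->6, 13->7, 9->5, 15->9, 2->2, 17->10, 21->12, 6->4, 3->3, 14->8
rank(y): 1->1, 11->11, 10->10, 7->7, 5->5, 9->9, 2->2, 6->6, 12->12, 4->4, 3->3, 8->8
Step 2: d_i = R_x(i) - R_y(i); compute d_i^2.
  (1-1)^2=0, (11-11)^2=0, (6-10)^2=16, (7-7)^2=0, (5-5)^2=0, (9-9)^2=0, (2-2)^2=0, (10-6)^2=16, (12-12)^2=0, (4-4)^2=0, (3-3)^2=0, (8-8)^2=0
sum(d^2) = 32.
Step 3: rho = 1 - 6*32 / (12*(12^2 - 1)) = 1 - 192/1716 = 0.888112.
Step 4: Under H0, t = rho * sqrt((n-2)/(1-rho^2)) = 6.1103 ~ t(10).
Step 5: Two-sided p-value from the t-distribution with 10 df = 0.000114.
Step 6: alpha = 0.05. reject H0.

rho = 0.8881, p = 0.000114, reject H0 at alpha = 0.05.


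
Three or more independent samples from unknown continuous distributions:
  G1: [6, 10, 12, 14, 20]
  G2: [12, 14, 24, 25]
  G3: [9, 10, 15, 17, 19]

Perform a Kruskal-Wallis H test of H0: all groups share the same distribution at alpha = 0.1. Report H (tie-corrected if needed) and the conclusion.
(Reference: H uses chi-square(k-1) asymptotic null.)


Step 1: Combine all N = 14 observations and assign midranks.
sorted (value, group, rank): (6,G1,1), (9,G3,2), (10,G1,3.5), (10,G3,3.5), (12,G1,5.5), (12,G2,5.5), (14,G1,7.5), (14,G2,7.5), (15,G3,9), (17,G3,10), (19,G3,11), (20,G1,12), (24,G2,13), (25,G2,14)
Step 2: Sum ranks within each group.
R_1 = 29.5 (n_1 = 5)
R_2 = 40 (n_2 = 4)
R_3 = 35.5 (n_3 = 5)
Step 3: H = 12/(N(N+1)) * sum(R_i^2/n_i) - 3(N+1)
     = 12/(14*15) * (29.5^2/5 + 40^2/4 + 35.5^2/5) - 3*15
     = 0.057143 * 826.1 - 45
     = 2.205714.
Step 4: Ties present; correction factor C = 1 - 18/(14^3 - 14) = 0.993407. Corrected H = 2.205714 / 0.993407 = 2.220354.
Step 5: Under H0, H ~ chi^2(2); p-value = 0.329501.
Step 6: alpha = 0.1. fail to reject H0.

H = 2.2204, df = 2, p = 0.329501, fail to reject H0.


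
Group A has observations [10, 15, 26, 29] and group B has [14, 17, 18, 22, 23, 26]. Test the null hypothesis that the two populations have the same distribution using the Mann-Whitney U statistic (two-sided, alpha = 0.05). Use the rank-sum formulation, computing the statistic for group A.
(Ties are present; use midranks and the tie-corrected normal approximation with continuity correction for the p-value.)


Step 1: Combine and sort all 10 observations; assign midranks.
sorted (value, group): (10,X), (14,Y), (15,X), (17,Y), (18,Y), (22,Y), (23,Y), (26,X), (26,Y), (29,X)
ranks: 10->1, 14->2, 15->3, 17->4, 18->5, 22->6, 23->7, 26->8.5, 26->8.5, 29->10
Step 2: Rank sum for X: R1 = 1 + 3 + 8.5 + 10 = 22.5.
Step 3: U_X = R1 - n1(n1+1)/2 = 22.5 - 4*5/2 = 22.5 - 10 = 12.5.
       U_Y = n1*n2 - U_X = 24 - 12.5 = 11.5.
Step 4: Ties are present, so use the tie-corrected normal approximation (with continuity correction) for the p-value.
Step 5: p-value = 1.000000; compare to alpha = 0.05. fail to reject H0.

U_X = 12.5, p = 1.000000, fail to reject H0 at alpha = 0.05.


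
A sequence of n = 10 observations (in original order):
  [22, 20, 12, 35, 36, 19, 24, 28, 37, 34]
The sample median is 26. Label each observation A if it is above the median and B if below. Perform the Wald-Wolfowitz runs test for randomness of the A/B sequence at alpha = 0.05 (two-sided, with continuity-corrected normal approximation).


Step 1: Compute median = 26; label A = above, B = below.
Labels in order: BBBAABBAAA  (n_A = 5, n_B = 5)
Step 2: Count runs R = 4.
Step 3: Under H0 (random ordering), E[R] = 2*n_A*n_B/(n_A+n_B) + 1 = 2*5*5/10 + 1 = 6.0000.
        Var[R] = 2*n_A*n_B*(2*n_A*n_B - n_A - n_B) / ((n_A+n_B)^2 * (n_A+n_B-1)) = 2000/900 = 2.2222.
        SD[R] = 1.4907.
Step 4: Continuity-corrected z = (R + 0.5 - E[R]) / SD[R] = (4 + 0.5 - 6.0000) / 1.4907 = -1.0062.
Step 5: Two-sided p-value via normal approximation = 2*(1 - Phi(|z|)) = 0.314305.
Step 6: alpha = 0.05. fail to reject H0.

R = 4, z = -1.0062, p = 0.314305, fail to reject H0.


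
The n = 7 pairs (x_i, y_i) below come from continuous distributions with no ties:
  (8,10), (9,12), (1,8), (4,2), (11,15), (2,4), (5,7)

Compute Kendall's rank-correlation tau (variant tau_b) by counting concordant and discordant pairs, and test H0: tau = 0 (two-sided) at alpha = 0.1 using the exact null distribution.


Step 1: Enumerate the 21 unordered pairs (i,j) with i<j and classify each by sign(x_j-x_i) * sign(y_j-y_i).
  (1,2):dx=+1,dy=+2->C; (1,3):dx=-7,dy=-2->C; (1,4):dx=-4,dy=-8->C; (1,5):dx=+3,dy=+5->C
  (1,6):dx=-6,dy=-6->C; (1,7):dx=-3,dy=-3->C; (2,3):dx=-8,dy=-4->C; (2,4):dx=-5,dy=-10->C
  (2,5):dx=+2,dy=+3->C; (2,6):dx=-7,dy=-8->C; (2,7):dx=-4,dy=-5->C; (3,4):dx=+3,dy=-6->D
  (3,5):dx=+10,dy=+7->C; (3,6):dx=+1,dy=-4->D; (3,7):dx=+4,dy=-1->D; (4,5):dx=+7,dy=+13->C
  (4,6):dx=-2,dy=+2->D; (4,7):dx=+1,dy=+5->C; (5,6):dx=-9,dy=-11->C; (5,7):dx=-6,dy=-8->C
  (6,7):dx=+3,dy=+3->C
Step 2: C = 17, D = 4, total pairs = 21.
Step 3: tau = (C - D)/(n(n-1)/2) = (17 - 4)/21 = 0.619048.
Step 4: Exact two-sided p-value (enumerate n! = 5040 permutations of y under H0): p = 0.069048.
Step 5: alpha = 0.1. reject H0.

tau_b = 0.6190 (C=17, D=4), p = 0.069048, reject H0.


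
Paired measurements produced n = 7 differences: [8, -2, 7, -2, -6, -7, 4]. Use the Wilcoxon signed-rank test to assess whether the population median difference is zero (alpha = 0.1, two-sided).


Step 1: Drop any zero differences (none here) and take |d_i|.
|d| = [8, 2, 7, 2, 6, 7, 4]
Step 2: Midrank |d_i| (ties get averaged ranks).
ranks: |8|->7, |2|->1.5, |7|->5.5, |2|->1.5, |6|->4, |7|->5.5, |4|->3
Step 3: Attach original signs; sum ranks with positive sign and with negative sign.
W+ = 7 + 5.5 + 3 = 15.5
W- = 1.5 + 1.5 + 4 + 5.5 = 12.5
(Check: W+ + W- = 28 should equal n(n+1)/2 = 28.)
Step 4: Test statistic W = min(W+, W-) = 12.5.
Step 5: Ties in |d|, so use the tie-corrected normal approximation.
        E[W] = n(n+1)/4 = 7*8/4 = 14.
        Tie groups: |d|=2 (t=2), |d|=7 (t=2); sum(t^3 - t) = 12.
        Var[W] = n(n+1)(2n+1)/24 - sum(t^3-t)/48 = 840/24 - 12/48 = 34.75.
        z = (W - E[W]) / sqrt(Var[W]) = (12.5 - 14) / 5.8949 = -0.2545.
        Two-sided p = 2*Phi(z) = 0.799143.
Step 6: alpha = 0.1. fail to reject H0.

W+ = 15.5, W- = 12.5, W = min = 12.5, p = 0.799143, fail to reject H0.


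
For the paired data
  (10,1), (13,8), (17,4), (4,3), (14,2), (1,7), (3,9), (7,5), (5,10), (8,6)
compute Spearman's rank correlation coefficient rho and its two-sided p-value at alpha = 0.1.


Step 1: Rank x and y separately (midranks; no ties here).
rank(x): 10->7, 13->8, 17->10, 4->3, 14->9, 1->1, 3->2, 7->5, 5->4, 8->6
rank(y): 1->1, 8->8, 4->4, 3->3, 2->2, 7->7, 9->9, 5->5, 10->10, 6->6
Step 2: d_i = R_x(i) - R_y(i); compute d_i^2.
  (7-1)^2=36, (8-8)^2=0, (10-4)^2=36, (3-3)^2=0, (9-2)^2=49, (1-7)^2=36, (2-9)^2=49, (5-5)^2=0, (4-10)^2=36, (6-6)^2=0
sum(d^2) = 242.
Step 3: rho = 1 - 6*242 / (10*(10^2 - 1)) = 1 - 1452/990 = -0.466667.
Step 4: Under H0, t = rho * sqrt((n-2)/(1-rho^2)) = -1.4924 ~ t(8).
Step 5: Two-sided p-value from the t-distribution with 8 df = 0.173939.
Step 6: alpha = 0.1. fail to reject H0.

rho = -0.4667, p = 0.173939, fail to reject H0 at alpha = 0.1.


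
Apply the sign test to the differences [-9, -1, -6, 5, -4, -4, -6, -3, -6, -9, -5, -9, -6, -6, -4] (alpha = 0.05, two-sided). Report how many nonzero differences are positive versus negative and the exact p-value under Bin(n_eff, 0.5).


Step 1: Discard zero differences. Original n = 15; n_eff = number of nonzero differences = 15.
Nonzero differences (with sign): -9, -1, -6, +5, -4, -4, -6, -3, -6, -9, -5, -9, -6, -6, -4
Step 2: Count signs: positive = 1, negative = 14.
Step 3: Under H0: P(positive) = 0.5, so the number of positives S ~ Bin(15, 0.5).
Step 4: Two-sided exact p-value = sum of Bin(15,0.5) probabilities at or below the observed probability = 0.000977.
Step 5: alpha = 0.05. reject H0.

n_eff = 15, pos = 1, neg = 14, p = 0.000977, reject H0.


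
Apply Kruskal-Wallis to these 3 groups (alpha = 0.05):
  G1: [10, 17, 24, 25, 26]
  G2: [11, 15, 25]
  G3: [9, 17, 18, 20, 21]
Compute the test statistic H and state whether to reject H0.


Step 1: Combine all N = 13 observations and assign midranks.
sorted (value, group, rank): (9,G3,1), (10,G1,2), (11,G2,3), (15,G2,4), (17,G1,5.5), (17,G3,5.5), (18,G3,7), (20,G3,8), (21,G3,9), (24,G1,10), (25,G1,11.5), (25,G2,11.5), (26,G1,13)
Step 2: Sum ranks within each group.
R_1 = 42 (n_1 = 5)
R_2 = 18.5 (n_2 = 3)
R_3 = 30.5 (n_3 = 5)
Step 3: H = 12/(N(N+1)) * sum(R_i^2/n_i) - 3(N+1)
     = 12/(13*14) * (42^2/5 + 18.5^2/3 + 30.5^2/5) - 3*14
     = 0.065934 * 652.933 - 42
     = 1.050549.
Step 4: Ties present; correction factor C = 1 - 12/(13^3 - 13) = 0.994505. Corrected H = 1.050549 / 0.994505 = 1.056354.
Step 5: Under H0, H ~ chi^2(2); p-value = 0.589679.
Step 6: alpha = 0.05. fail to reject H0.

H = 1.0564, df = 2, p = 0.589679, fail to reject H0.


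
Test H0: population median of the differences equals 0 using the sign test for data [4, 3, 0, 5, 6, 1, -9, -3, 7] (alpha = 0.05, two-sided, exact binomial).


Step 1: Discard zero differences. Original n = 9; n_eff = number of nonzero differences = 8.
Nonzero differences (with sign): +4, +3, +5, +6, +1, -9, -3, +7
Step 2: Count signs: positive = 6, negative = 2.
Step 3: Under H0: P(positive) = 0.5, so the number of positives S ~ Bin(8, 0.5).
Step 4: Two-sided exact p-value = sum of Bin(8,0.5) probabilities at or below the observed probability = 0.289062.
Step 5: alpha = 0.05. fail to reject H0.

n_eff = 8, pos = 6, neg = 2, p = 0.289062, fail to reject H0.


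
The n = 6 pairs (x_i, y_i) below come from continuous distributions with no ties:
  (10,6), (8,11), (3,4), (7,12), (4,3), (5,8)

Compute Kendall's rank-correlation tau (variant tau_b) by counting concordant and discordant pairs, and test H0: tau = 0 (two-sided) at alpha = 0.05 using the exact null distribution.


Step 1: Enumerate the 15 unordered pairs (i,j) with i<j and classify each by sign(x_j-x_i) * sign(y_j-y_i).
  (1,2):dx=-2,dy=+5->D; (1,3):dx=-7,dy=-2->C; (1,4):dx=-3,dy=+6->D; (1,5):dx=-6,dy=-3->C
  (1,6):dx=-5,dy=+2->D; (2,3):dx=-5,dy=-7->C; (2,4):dx=-1,dy=+1->D; (2,5):dx=-4,dy=-8->C
  (2,6):dx=-3,dy=-3->C; (3,4):dx=+4,dy=+8->C; (3,5):dx=+1,dy=-1->D; (3,6):dx=+2,dy=+4->C
  (4,5):dx=-3,dy=-9->C; (4,6):dx=-2,dy=-4->C; (5,6):dx=+1,dy=+5->C
Step 2: C = 10, D = 5, total pairs = 15.
Step 3: tau = (C - D)/(n(n-1)/2) = (10 - 5)/15 = 0.333333.
Step 4: Exact two-sided p-value (enumerate n! = 720 permutations of y under H0): p = 0.469444.
Step 5: alpha = 0.05. fail to reject H0.

tau_b = 0.3333 (C=10, D=5), p = 0.469444, fail to reject H0.


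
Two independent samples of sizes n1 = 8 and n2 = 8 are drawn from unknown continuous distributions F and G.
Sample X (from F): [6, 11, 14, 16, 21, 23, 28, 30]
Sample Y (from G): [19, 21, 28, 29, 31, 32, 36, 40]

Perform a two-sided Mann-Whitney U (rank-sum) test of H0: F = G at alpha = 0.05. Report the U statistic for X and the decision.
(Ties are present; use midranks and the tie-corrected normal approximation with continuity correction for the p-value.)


Step 1: Combine and sort all 16 observations; assign midranks.
sorted (value, group): (6,X), (11,X), (14,X), (16,X), (19,Y), (21,X), (21,Y), (23,X), (28,X), (28,Y), (29,Y), (30,X), (31,Y), (32,Y), (36,Y), (40,Y)
ranks: 6->1, 11->2, 14->3, 16->4, 19->5, 21->6.5, 21->6.5, 23->8, 28->9.5, 28->9.5, 29->11, 30->12, 31->13, 32->14, 36->15, 40->16
Step 2: Rank sum for X: R1 = 1 + 2 + 3 + 4 + 6.5 + 8 + 9.5 + 12 = 46.
Step 3: U_X = R1 - n1(n1+1)/2 = 46 - 8*9/2 = 46 - 36 = 10.
       U_Y = n1*n2 - U_X = 64 - 10 = 54.
Step 4: Ties are present, so use the tie-corrected normal approximation (with continuity correction) for the p-value.
Step 5: p-value = 0.023742; compare to alpha = 0.05. reject H0.

U_X = 10, p = 0.023742, reject H0 at alpha = 0.05.


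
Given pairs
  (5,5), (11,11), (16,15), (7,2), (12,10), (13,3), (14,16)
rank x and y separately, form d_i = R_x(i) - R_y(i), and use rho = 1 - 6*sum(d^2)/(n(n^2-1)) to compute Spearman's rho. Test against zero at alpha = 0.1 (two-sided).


Step 1: Rank x and y separately (midranks; no ties here).
rank(x): 5->1, 11->3, 16->7, 7->2, 12->4, 13->5, 14->6
rank(y): 5->3, 11->5, 15->6, 2->1, 10->4, 3->2, 16->7
Step 2: d_i = R_x(i) - R_y(i); compute d_i^2.
  (1-3)^2=4, (3-5)^2=4, (7-6)^2=1, (2-1)^2=1, (4-4)^2=0, (5-2)^2=9, (6-7)^2=1
sum(d^2) = 20.
Step 3: rho = 1 - 6*20 / (7*(7^2 - 1)) = 1 - 120/336 = 0.642857.
Step 4: Under H0, t = rho * sqrt((n-2)/(1-rho^2)) = 1.8766 ~ t(5).
Step 5: Two-sided p-value from the t-distribution with 5 df = 0.119392.
Step 6: alpha = 0.1. fail to reject H0.

rho = 0.6429, p = 0.119392, fail to reject H0 at alpha = 0.1.


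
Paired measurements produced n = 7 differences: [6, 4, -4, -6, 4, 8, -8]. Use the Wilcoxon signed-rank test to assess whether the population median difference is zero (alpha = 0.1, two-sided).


Step 1: Drop any zero differences (none here) and take |d_i|.
|d| = [6, 4, 4, 6, 4, 8, 8]
Step 2: Midrank |d_i| (ties get averaged ranks).
ranks: |6|->4.5, |4|->2, |4|->2, |6|->4.5, |4|->2, |8|->6.5, |8|->6.5
Step 3: Attach original signs; sum ranks with positive sign and with negative sign.
W+ = 4.5 + 2 + 2 + 6.5 = 15
W- = 2 + 4.5 + 6.5 = 13
(Check: W+ + W- = 28 should equal n(n+1)/2 = 28.)
Step 4: Test statistic W = min(W+, W-) = 13.
Step 5: Ties in |d|, so use the tie-corrected normal approximation.
        E[W] = n(n+1)/4 = 7*8/4 = 14.
        Tie groups: |d|=4 (t=3), |d|=6 (t=2), |d|=8 (t=2); sum(t^3 - t) = 36.
        Var[W] = n(n+1)(2n+1)/24 - sum(t^3-t)/48 = 840/24 - 36/48 = 34.25.
        z = (W - E[W]) / sqrt(Var[W]) = (13 - 14) / 5.8523 = -0.1709.
        Two-sided p = 2*Phi(z) = 0.864325.
Step 6: alpha = 0.1. fail to reject H0.

W+ = 15, W- = 13, W = min = 13, p = 0.864325, fail to reject H0.


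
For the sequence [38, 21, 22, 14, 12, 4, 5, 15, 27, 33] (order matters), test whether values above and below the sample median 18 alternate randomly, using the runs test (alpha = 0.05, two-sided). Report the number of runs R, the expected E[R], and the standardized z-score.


Step 1: Compute median = 18; label A = above, B = below.
Labels in order: AAABBBBBAA  (n_A = 5, n_B = 5)
Step 2: Count runs R = 3.
Step 3: Under H0 (random ordering), E[R] = 2*n_A*n_B/(n_A+n_B) + 1 = 2*5*5/10 + 1 = 6.0000.
        Var[R] = 2*n_A*n_B*(2*n_A*n_B - n_A - n_B) / ((n_A+n_B)^2 * (n_A+n_B-1)) = 2000/900 = 2.2222.
        SD[R] = 1.4907.
Step 4: Continuity-corrected z = (R + 0.5 - E[R]) / SD[R] = (3 + 0.5 - 6.0000) / 1.4907 = -1.6771.
Step 5: Two-sided p-value via normal approximation = 2*(1 - Phi(|z|)) = 0.093533.
Step 6: alpha = 0.05. fail to reject H0.

R = 3, z = -1.6771, p = 0.093533, fail to reject H0.


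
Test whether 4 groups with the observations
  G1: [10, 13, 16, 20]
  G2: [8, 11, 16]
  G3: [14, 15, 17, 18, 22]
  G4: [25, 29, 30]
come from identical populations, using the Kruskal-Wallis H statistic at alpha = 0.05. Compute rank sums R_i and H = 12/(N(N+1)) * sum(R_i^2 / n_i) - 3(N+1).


Step 1: Combine all N = 15 observations and assign midranks.
sorted (value, group, rank): (8,G2,1), (10,G1,2), (11,G2,3), (13,G1,4), (14,G3,5), (15,G3,6), (16,G1,7.5), (16,G2,7.5), (17,G3,9), (18,G3,10), (20,G1,11), (22,G3,12), (25,G4,13), (29,G4,14), (30,G4,15)
Step 2: Sum ranks within each group.
R_1 = 24.5 (n_1 = 4)
R_2 = 11.5 (n_2 = 3)
R_3 = 42 (n_3 = 5)
R_4 = 42 (n_4 = 3)
Step 3: H = 12/(N(N+1)) * sum(R_i^2/n_i) - 3(N+1)
     = 12/(15*16) * (24.5^2/4 + 11.5^2/3 + 42^2/5 + 42^2/3) - 3*16
     = 0.050000 * 1134.95 - 48
     = 8.747292.
Step 4: Ties present; correction factor C = 1 - 6/(15^3 - 15) = 0.998214. Corrected H = 8.747292 / 0.998214 = 8.762940.
Step 5: Under H0, H ~ chi^2(3); p-value = 0.032615.
Step 6: alpha = 0.05. reject H0.

H = 8.7629, df = 3, p = 0.032615, reject H0.


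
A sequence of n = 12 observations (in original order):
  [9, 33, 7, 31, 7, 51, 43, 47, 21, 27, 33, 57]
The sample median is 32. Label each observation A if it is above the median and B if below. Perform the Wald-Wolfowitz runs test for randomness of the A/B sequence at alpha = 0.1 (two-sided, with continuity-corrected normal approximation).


Step 1: Compute median = 32; label A = above, B = below.
Labels in order: BABBBAAABBAA  (n_A = 6, n_B = 6)
Step 2: Count runs R = 6.
Step 3: Under H0 (random ordering), E[R] = 2*n_A*n_B/(n_A+n_B) + 1 = 2*6*6/12 + 1 = 7.0000.
        Var[R] = 2*n_A*n_B*(2*n_A*n_B - n_A - n_B) / ((n_A+n_B)^2 * (n_A+n_B-1)) = 4320/1584 = 2.7273.
        SD[R] = 1.6514.
Step 4: Continuity-corrected z = (R + 0.5 - E[R]) / SD[R] = (6 + 0.5 - 7.0000) / 1.6514 = -0.3028.
Step 5: Two-sided p-value via normal approximation = 2*(1 - Phi(|z|)) = 0.762069.
Step 6: alpha = 0.1. fail to reject H0.

R = 6, z = -0.3028, p = 0.762069, fail to reject H0.


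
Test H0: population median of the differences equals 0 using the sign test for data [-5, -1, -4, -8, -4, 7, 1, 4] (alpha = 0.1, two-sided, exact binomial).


Step 1: Discard zero differences. Original n = 8; n_eff = number of nonzero differences = 8.
Nonzero differences (with sign): -5, -1, -4, -8, -4, +7, +1, +4
Step 2: Count signs: positive = 3, negative = 5.
Step 3: Under H0: P(positive) = 0.5, so the number of positives S ~ Bin(8, 0.5).
Step 4: Two-sided exact p-value = sum of Bin(8,0.5) probabilities at or below the observed probability = 0.726562.
Step 5: alpha = 0.1. fail to reject H0.

n_eff = 8, pos = 3, neg = 5, p = 0.726562, fail to reject H0.


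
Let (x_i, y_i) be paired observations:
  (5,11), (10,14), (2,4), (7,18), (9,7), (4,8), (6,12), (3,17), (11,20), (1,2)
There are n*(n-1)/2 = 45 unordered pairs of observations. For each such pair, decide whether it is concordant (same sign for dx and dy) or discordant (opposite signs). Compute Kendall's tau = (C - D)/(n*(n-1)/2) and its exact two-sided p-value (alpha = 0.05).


Step 1: Enumerate the 45 unordered pairs (i,j) with i<j and classify each by sign(x_j-x_i) * sign(y_j-y_i).
  (1,2):dx=+5,dy=+3->C; (1,3):dx=-3,dy=-7->C; (1,4):dx=+2,dy=+7->C; (1,5):dx=+4,dy=-4->D
  (1,6):dx=-1,dy=-3->C; (1,7):dx=+1,dy=+1->C; (1,8):dx=-2,dy=+6->D; (1,9):dx=+6,dy=+9->C
  (1,10):dx=-4,dy=-9->C; (2,3):dx=-8,dy=-10->C; (2,4):dx=-3,dy=+4->D; (2,5):dx=-1,dy=-7->C
  (2,6):dx=-6,dy=-6->C; (2,7):dx=-4,dy=-2->C; (2,8):dx=-7,dy=+3->D; (2,9):dx=+1,dy=+6->C
  (2,10):dx=-9,dy=-12->C; (3,4):dx=+5,dy=+14->C; (3,5):dx=+7,dy=+3->C; (3,6):dx=+2,dy=+4->C
  (3,7):dx=+4,dy=+8->C; (3,8):dx=+1,dy=+13->C; (3,9):dx=+9,dy=+16->C; (3,10):dx=-1,dy=-2->C
  (4,5):dx=+2,dy=-11->D; (4,6):dx=-3,dy=-10->C; (4,7):dx=-1,dy=-6->C; (4,8):dx=-4,dy=-1->C
  (4,9):dx=+4,dy=+2->C; (4,10):dx=-6,dy=-16->C; (5,6):dx=-5,dy=+1->D; (5,7):dx=-3,dy=+5->D
  (5,8):dx=-6,dy=+10->D; (5,9):dx=+2,dy=+13->C; (5,10):dx=-8,dy=-5->C; (6,7):dx=+2,dy=+4->C
  (6,8):dx=-1,dy=+9->D; (6,9):dx=+7,dy=+12->C; (6,10):dx=-3,dy=-6->C; (7,8):dx=-3,dy=+5->D
  (7,9):dx=+5,dy=+8->C; (7,10):dx=-5,dy=-10->C; (8,9):dx=+8,dy=+3->C; (8,10):dx=-2,dy=-15->C
  (9,10):dx=-10,dy=-18->C
Step 2: C = 35, D = 10, total pairs = 45.
Step 3: tau = (C - D)/(n(n-1)/2) = (35 - 10)/45 = 0.555556.
Step 4: Exact two-sided p-value (enumerate n! = 3628800 permutations of y under H0): p = 0.028609.
Step 5: alpha = 0.05. reject H0.

tau_b = 0.5556 (C=35, D=10), p = 0.028609, reject H0.


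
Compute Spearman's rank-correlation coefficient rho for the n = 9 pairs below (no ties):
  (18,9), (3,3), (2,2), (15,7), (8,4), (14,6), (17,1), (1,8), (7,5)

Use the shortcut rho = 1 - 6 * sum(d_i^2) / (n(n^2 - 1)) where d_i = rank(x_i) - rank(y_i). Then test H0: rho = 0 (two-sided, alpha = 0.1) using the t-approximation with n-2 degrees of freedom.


Step 1: Rank x and y separately (midranks; no ties here).
rank(x): 18->9, 3->3, 2->2, 15->7, 8->5, 14->6, 17->8, 1->1, 7->4
rank(y): 9->9, 3->3, 2->2, 7->7, 4->4, 6->6, 1->1, 8->8, 5->5
Step 2: d_i = R_x(i) - R_y(i); compute d_i^2.
  (9-9)^2=0, (3-3)^2=0, (2-2)^2=0, (7-7)^2=0, (5-4)^2=1, (6-6)^2=0, (8-1)^2=49, (1-8)^2=49, (4-5)^2=1
sum(d^2) = 100.
Step 3: rho = 1 - 6*100 / (9*(9^2 - 1)) = 1 - 600/720 = 0.166667.
Step 4: Under H0, t = rho * sqrt((n-2)/(1-rho^2)) = 0.4472 ~ t(7).
Step 5: Two-sided p-value from the t-distribution with 7 df = 0.668231.
Step 6: alpha = 0.1. fail to reject H0.

rho = 0.1667, p = 0.668231, fail to reject H0 at alpha = 0.1.


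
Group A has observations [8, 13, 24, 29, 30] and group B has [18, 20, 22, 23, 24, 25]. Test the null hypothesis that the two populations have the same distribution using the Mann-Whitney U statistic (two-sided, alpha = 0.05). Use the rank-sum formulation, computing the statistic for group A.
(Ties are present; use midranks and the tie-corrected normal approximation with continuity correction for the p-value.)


Step 1: Combine and sort all 11 observations; assign midranks.
sorted (value, group): (8,X), (13,X), (18,Y), (20,Y), (22,Y), (23,Y), (24,X), (24,Y), (25,Y), (29,X), (30,X)
ranks: 8->1, 13->2, 18->3, 20->4, 22->5, 23->6, 24->7.5, 24->7.5, 25->9, 29->10, 30->11
Step 2: Rank sum for X: R1 = 1 + 2 + 7.5 + 10 + 11 = 31.5.
Step 3: U_X = R1 - n1(n1+1)/2 = 31.5 - 5*6/2 = 31.5 - 15 = 16.5.
       U_Y = n1*n2 - U_X = 30 - 16.5 = 13.5.
Step 4: Ties are present, so use the tie-corrected normal approximation (with continuity correction) for the p-value.
Step 5: p-value = 0.854805; compare to alpha = 0.05. fail to reject H0.

U_X = 16.5, p = 0.854805, fail to reject H0 at alpha = 0.05.


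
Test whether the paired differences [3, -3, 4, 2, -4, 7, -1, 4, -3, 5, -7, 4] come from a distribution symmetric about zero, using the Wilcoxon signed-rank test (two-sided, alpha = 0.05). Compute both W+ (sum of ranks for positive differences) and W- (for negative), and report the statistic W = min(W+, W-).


Step 1: Drop any zero differences (none here) and take |d_i|.
|d| = [3, 3, 4, 2, 4, 7, 1, 4, 3, 5, 7, 4]
Step 2: Midrank |d_i| (ties get averaged ranks).
ranks: |3|->4, |3|->4, |4|->7.5, |2|->2, |4|->7.5, |7|->11.5, |1|->1, |4|->7.5, |3|->4, |5|->10, |7|->11.5, |4|->7.5
Step 3: Attach original signs; sum ranks with positive sign and with negative sign.
W+ = 4 + 7.5 + 2 + 11.5 + 7.5 + 10 + 7.5 = 50
W- = 4 + 7.5 + 1 + 4 + 11.5 = 28
(Check: W+ + W- = 78 should equal n(n+1)/2 = 78.)
Step 4: Test statistic W = min(W+, W-) = 28.
Step 5: Ties in |d|, so use the tie-corrected normal approximation.
        E[W] = n(n+1)/4 = 12*13/4 = 39.
        Tie groups: |d|=3 (t=3), |d|=4 (t=4), |d|=7 (t=2); sum(t^3 - t) = 90.
        Var[W] = n(n+1)(2n+1)/24 - sum(t^3-t)/48 = 3900/24 - 90/48 = 160.625.
        z = (W - E[W]) / sqrt(Var[W]) = (28 - 39) / 12.6738 = -0.8679.
        Two-sided p = 2*Phi(z) = 0.385431.
Step 6: alpha = 0.05. fail to reject H0.

W+ = 50, W- = 28, W = min = 28, p = 0.385431, fail to reject H0.


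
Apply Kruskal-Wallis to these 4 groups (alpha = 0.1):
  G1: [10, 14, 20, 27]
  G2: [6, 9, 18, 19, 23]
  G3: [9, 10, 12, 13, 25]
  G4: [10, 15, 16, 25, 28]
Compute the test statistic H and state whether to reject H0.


Step 1: Combine all N = 19 observations and assign midranks.
sorted (value, group, rank): (6,G2,1), (9,G2,2.5), (9,G3,2.5), (10,G1,5), (10,G3,5), (10,G4,5), (12,G3,7), (13,G3,8), (14,G1,9), (15,G4,10), (16,G4,11), (18,G2,12), (19,G2,13), (20,G1,14), (23,G2,15), (25,G3,16.5), (25,G4,16.5), (27,G1,18), (28,G4,19)
Step 2: Sum ranks within each group.
R_1 = 46 (n_1 = 4)
R_2 = 43.5 (n_2 = 5)
R_3 = 39 (n_3 = 5)
R_4 = 61.5 (n_4 = 5)
Step 3: H = 12/(N(N+1)) * sum(R_i^2/n_i) - 3(N+1)
     = 12/(19*20) * (46^2/4 + 43.5^2/5 + 39^2/5 + 61.5^2/5) - 3*20
     = 0.031579 * 1968.1 - 60
     = 2.150526.
Step 4: Ties present; correction factor C = 1 - 36/(19^3 - 19) = 0.994737. Corrected H = 2.150526 / 0.994737 = 2.161905.
Step 5: Under H0, H ~ chi^2(3); p-value = 0.539491.
Step 6: alpha = 0.1. fail to reject H0.

H = 2.1619, df = 3, p = 0.539491, fail to reject H0.


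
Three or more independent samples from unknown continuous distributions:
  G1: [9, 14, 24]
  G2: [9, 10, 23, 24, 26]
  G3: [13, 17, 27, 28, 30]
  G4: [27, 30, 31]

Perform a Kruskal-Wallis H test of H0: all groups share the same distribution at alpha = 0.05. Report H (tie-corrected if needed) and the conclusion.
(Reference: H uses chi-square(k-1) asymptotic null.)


Step 1: Combine all N = 16 observations and assign midranks.
sorted (value, group, rank): (9,G1,1.5), (9,G2,1.5), (10,G2,3), (13,G3,4), (14,G1,5), (17,G3,6), (23,G2,7), (24,G1,8.5), (24,G2,8.5), (26,G2,10), (27,G3,11.5), (27,G4,11.5), (28,G3,13), (30,G3,14.5), (30,G4,14.5), (31,G4,16)
Step 2: Sum ranks within each group.
R_1 = 15 (n_1 = 3)
R_2 = 30 (n_2 = 5)
R_3 = 49 (n_3 = 5)
R_4 = 42 (n_4 = 3)
Step 3: H = 12/(N(N+1)) * sum(R_i^2/n_i) - 3(N+1)
     = 12/(16*17) * (15^2/3 + 30^2/5 + 49^2/5 + 42^2/3) - 3*17
     = 0.044118 * 1323.2 - 51
     = 7.376471.
Step 4: Ties present; correction factor C = 1 - 24/(16^3 - 16) = 0.994118. Corrected H = 7.376471 / 0.994118 = 7.420118.
Step 5: Under H0, H ~ chi^2(3); p-value = 0.059647.
Step 6: alpha = 0.05. fail to reject H0.

H = 7.4201, df = 3, p = 0.059647, fail to reject H0.


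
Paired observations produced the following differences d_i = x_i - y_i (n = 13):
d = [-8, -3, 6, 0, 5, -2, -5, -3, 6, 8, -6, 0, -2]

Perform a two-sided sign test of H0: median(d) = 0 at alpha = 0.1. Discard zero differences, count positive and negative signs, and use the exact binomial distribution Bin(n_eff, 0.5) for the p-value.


Step 1: Discard zero differences. Original n = 13; n_eff = number of nonzero differences = 11.
Nonzero differences (with sign): -8, -3, +6, +5, -2, -5, -3, +6, +8, -6, -2
Step 2: Count signs: positive = 4, negative = 7.
Step 3: Under H0: P(positive) = 0.5, so the number of positives S ~ Bin(11, 0.5).
Step 4: Two-sided exact p-value = sum of Bin(11,0.5) probabilities at or below the observed probability = 0.548828.
Step 5: alpha = 0.1. fail to reject H0.

n_eff = 11, pos = 4, neg = 7, p = 0.548828, fail to reject H0.


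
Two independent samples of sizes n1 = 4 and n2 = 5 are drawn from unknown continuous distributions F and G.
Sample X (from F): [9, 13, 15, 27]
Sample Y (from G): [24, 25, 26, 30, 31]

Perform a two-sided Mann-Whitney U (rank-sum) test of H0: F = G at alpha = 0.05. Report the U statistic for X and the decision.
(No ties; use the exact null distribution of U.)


Step 1: Combine and sort all 9 observations; assign midranks.
sorted (value, group): (9,X), (13,X), (15,X), (24,Y), (25,Y), (26,Y), (27,X), (30,Y), (31,Y)
ranks: 9->1, 13->2, 15->3, 24->4, 25->5, 26->6, 27->7, 30->8, 31->9
Step 2: Rank sum for X: R1 = 1 + 2 + 3 + 7 = 13.
Step 3: U_X = R1 - n1(n1+1)/2 = 13 - 4*5/2 = 13 - 10 = 3.
       U_Y = n1*n2 - U_X = 20 - 3 = 17.
Step 4: No ties, so the exact null distribution of U (based on enumerating the C(9,4) = 126 equally likely rank assignments) gives the two-sided p-value.
Step 5: p-value = 0.111111; compare to alpha = 0.05. fail to reject H0.

U_X = 3, p = 0.111111, fail to reject H0 at alpha = 0.05.


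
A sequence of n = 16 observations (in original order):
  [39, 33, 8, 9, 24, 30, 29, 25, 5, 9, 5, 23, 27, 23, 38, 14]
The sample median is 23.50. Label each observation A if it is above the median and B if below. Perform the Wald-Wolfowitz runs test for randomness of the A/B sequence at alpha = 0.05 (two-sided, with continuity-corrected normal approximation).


Step 1: Compute median = 23.50; label A = above, B = below.
Labels in order: AABBAAAABBBBABAB  (n_A = 8, n_B = 8)
Step 2: Count runs R = 8.
Step 3: Under H0 (random ordering), E[R] = 2*n_A*n_B/(n_A+n_B) + 1 = 2*8*8/16 + 1 = 9.0000.
        Var[R] = 2*n_A*n_B*(2*n_A*n_B - n_A - n_B) / ((n_A+n_B)^2 * (n_A+n_B-1)) = 14336/3840 = 3.7333.
        SD[R] = 1.9322.
Step 4: Continuity-corrected z = (R + 0.5 - E[R]) / SD[R] = (8 + 0.5 - 9.0000) / 1.9322 = -0.2588.
Step 5: Two-sided p-value via normal approximation = 2*(1 - Phi(|z|)) = 0.795809.
Step 6: alpha = 0.05. fail to reject H0.

R = 8, z = -0.2588, p = 0.795809, fail to reject H0.


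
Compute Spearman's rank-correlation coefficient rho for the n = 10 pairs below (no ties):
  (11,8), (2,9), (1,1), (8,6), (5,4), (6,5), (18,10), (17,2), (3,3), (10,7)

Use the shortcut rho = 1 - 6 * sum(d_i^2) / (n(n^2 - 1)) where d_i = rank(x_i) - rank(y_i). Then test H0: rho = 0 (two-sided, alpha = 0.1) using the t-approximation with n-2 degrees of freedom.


Step 1: Rank x and y separately (midranks; no ties here).
rank(x): 11->8, 2->2, 1->1, 8->6, 5->4, 6->5, 18->10, 17->9, 3->3, 10->7
rank(y): 8->8, 9->9, 1->1, 6->6, 4->4, 5->5, 10->10, 2->2, 3->3, 7->7
Step 2: d_i = R_x(i) - R_y(i); compute d_i^2.
  (8-8)^2=0, (2-9)^2=49, (1-1)^2=0, (6-6)^2=0, (4-4)^2=0, (5-5)^2=0, (10-10)^2=0, (9-2)^2=49, (3-3)^2=0, (7-7)^2=0
sum(d^2) = 98.
Step 3: rho = 1 - 6*98 / (10*(10^2 - 1)) = 1 - 588/990 = 0.406061.
Step 4: Under H0, t = rho * sqrt((n-2)/(1-rho^2)) = 1.2568 ~ t(8).
Step 5: Two-sided p-value from the t-distribution with 8 df = 0.244282.
Step 6: alpha = 0.1. fail to reject H0.

rho = 0.4061, p = 0.244282, fail to reject H0 at alpha = 0.1.


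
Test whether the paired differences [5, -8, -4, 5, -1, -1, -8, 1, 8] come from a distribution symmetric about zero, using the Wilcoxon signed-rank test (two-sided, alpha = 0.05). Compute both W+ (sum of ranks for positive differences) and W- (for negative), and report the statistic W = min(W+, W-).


Step 1: Drop any zero differences (none here) and take |d_i|.
|d| = [5, 8, 4, 5, 1, 1, 8, 1, 8]
Step 2: Midrank |d_i| (ties get averaged ranks).
ranks: |5|->5.5, |8|->8, |4|->4, |5|->5.5, |1|->2, |1|->2, |8|->8, |1|->2, |8|->8
Step 3: Attach original signs; sum ranks with positive sign and with negative sign.
W+ = 5.5 + 5.5 + 2 + 8 = 21
W- = 8 + 4 + 2 + 2 + 8 = 24
(Check: W+ + W- = 45 should equal n(n+1)/2 = 45.)
Step 4: Test statistic W = min(W+, W-) = 21.
Step 5: Ties in |d|, so use the tie-corrected normal approximation.
        E[W] = n(n+1)/4 = 9*10/4 = 22.5.
        Tie groups: |d|=1 (t=3), |d|=5 (t=2), |d|=8 (t=3); sum(t^3 - t) = 54.
        Var[W] = n(n+1)(2n+1)/24 - sum(t^3-t)/48 = 1710/24 - 54/48 = 70.125.
        z = (W - E[W]) / sqrt(Var[W]) = (21 - 22.5) / 8.3741 = -0.1791.
        Two-sided p = 2*Phi(z) = 0.857840.
Step 6: alpha = 0.05. fail to reject H0.

W+ = 21, W- = 24, W = min = 21, p = 0.857840, fail to reject H0.


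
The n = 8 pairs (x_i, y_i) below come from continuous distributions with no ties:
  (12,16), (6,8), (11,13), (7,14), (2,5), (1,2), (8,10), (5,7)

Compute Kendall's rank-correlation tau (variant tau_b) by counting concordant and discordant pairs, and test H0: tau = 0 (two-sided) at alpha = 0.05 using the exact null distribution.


Step 1: Enumerate the 28 unordered pairs (i,j) with i<j and classify each by sign(x_j-x_i) * sign(y_j-y_i).
  (1,2):dx=-6,dy=-8->C; (1,3):dx=-1,dy=-3->C; (1,4):dx=-5,dy=-2->C; (1,5):dx=-10,dy=-11->C
  (1,6):dx=-11,dy=-14->C; (1,7):dx=-4,dy=-6->C; (1,8):dx=-7,dy=-9->C; (2,3):dx=+5,dy=+5->C
  (2,4):dx=+1,dy=+6->C; (2,5):dx=-4,dy=-3->C; (2,6):dx=-5,dy=-6->C; (2,7):dx=+2,dy=+2->C
  (2,8):dx=-1,dy=-1->C; (3,4):dx=-4,dy=+1->D; (3,5):dx=-9,dy=-8->C; (3,6):dx=-10,dy=-11->C
  (3,7):dx=-3,dy=-3->C; (3,8):dx=-6,dy=-6->C; (4,5):dx=-5,dy=-9->C; (4,6):dx=-6,dy=-12->C
  (4,7):dx=+1,dy=-4->D; (4,8):dx=-2,dy=-7->C; (5,6):dx=-1,dy=-3->C; (5,7):dx=+6,dy=+5->C
  (5,8):dx=+3,dy=+2->C; (6,7):dx=+7,dy=+8->C; (6,8):dx=+4,dy=+5->C; (7,8):dx=-3,dy=-3->C
Step 2: C = 26, D = 2, total pairs = 28.
Step 3: tau = (C - D)/(n(n-1)/2) = (26 - 2)/28 = 0.857143.
Step 4: Exact two-sided p-value (enumerate n! = 40320 permutations of y under H0): p = 0.001736.
Step 5: alpha = 0.05. reject H0.

tau_b = 0.8571 (C=26, D=2), p = 0.001736, reject H0.


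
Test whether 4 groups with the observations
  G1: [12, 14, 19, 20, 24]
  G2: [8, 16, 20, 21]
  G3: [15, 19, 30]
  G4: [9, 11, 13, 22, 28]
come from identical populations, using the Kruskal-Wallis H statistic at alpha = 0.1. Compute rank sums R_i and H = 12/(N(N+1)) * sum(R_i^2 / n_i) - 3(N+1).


Step 1: Combine all N = 17 observations and assign midranks.
sorted (value, group, rank): (8,G2,1), (9,G4,2), (11,G4,3), (12,G1,4), (13,G4,5), (14,G1,6), (15,G3,7), (16,G2,8), (19,G1,9.5), (19,G3,9.5), (20,G1,11.5), (20,G2,11.5), (21,G2,13), (22,G4,14), (24,G1,15), (28,G4,16), (30,G3,17)
Step 2: Sum ranks within each group.
R_1 = 46 (n_1 = 5)
R_2 = 33.5 (n_2 = 4)
R_3 = 33.5 (n_3 = 3)
R_4 = 40 (n_4 = 5)
Step 3: H = 12/(N(N+1)) * sum(R_i^2/n_i) - 3(N+1)
     = 12/(17*18) * (46^2/5 + 33.5^2/4 + 33.5^2/3 + 40^2/5) - 3*18
     = 0.039216 * 1397.85 - 54
     = 0.817484.
Step 4: Ties present; correction factor C = 1 - 12/(17^3 - 17) = 0.997549. Corrected H = 0.817484 / 0.997549 = 0.819492.
Step 5: Under H0, H ~ chi^2(3); p-value = 0.844799.
Step 6: alpha = 0.1. fail to reject H0.

H = 0.8195, df = 3, p = 0.844799, fail to reject H0.


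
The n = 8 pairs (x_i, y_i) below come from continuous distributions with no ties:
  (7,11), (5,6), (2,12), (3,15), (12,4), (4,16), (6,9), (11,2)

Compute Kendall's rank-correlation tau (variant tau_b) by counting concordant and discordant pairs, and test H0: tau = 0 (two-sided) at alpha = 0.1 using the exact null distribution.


Step 1: Enumerate the 28 unordered pairs (i,j) with i<j and classify each by sign(x_j-x_i) * sign(y_j-y_i).
  (1,2):dx=-2,dy=-5->C; (1,3):dx=-5,dy=+1->D; (1,4):dx=-4,dy=+4->D; (1,5):dx=+5,dy=-7->D
  (1,6):dx=-3,dy=+5->D; (1,7):dx=-1,dy=-2->C; (1,8):dx=+4,dy=-9->D; (2,3):dx=-3,dy=+6->D
  (2,4):dx=-2,dy=+9->D; (2,5):dx=+7,dy=-2->D; (2,6):dx=-1,dy=+10->D; (2,7):dx=+1,dy=+3->C
  (2,8):dx=+6,dy=-4->D; (3,4):dx=+1,dy=+3->C; (3,5):dx=+10,dy=-8->D; (3,6):dx=+2,dy=+4->C
  (3,7):dx=+4,dy=-3->D; (3,8):dx=+9,dy=-10->D; (4,5):dx=+9,dy=-11->D; (4,6):dx=+1,dy=+1->C
  (4,7):dx=+3,dy=-6->D; (4,8):dx=+8,dy=-13->D; (5,6):dx=-8,dy=+12->D; (5,7):dx=-6,dy=+5->D
  (5,8):dx=-1,dy=-2->C; (6,7):dx=+2,dy=-7->D; (6,8):dx=+7,dy=-14->D; (7,8):dx=+5,dy=-7->D
Step 2: C = 7, D = 21, total pairs = 28.
Step 3: tau = (C - D)/(n(n-1)/2) = (7 - 21)/28 = -0.500000.
Step 4: Exact two-sided p-value (enumerate n! = 40320 permutations of y under H0): p = 0.108681.
Step 5: alpha = 0.1. fail to reject H0.

tau_b = -0.5000 (C=7, D=21), p = 0.108681, fail to reject H0.
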